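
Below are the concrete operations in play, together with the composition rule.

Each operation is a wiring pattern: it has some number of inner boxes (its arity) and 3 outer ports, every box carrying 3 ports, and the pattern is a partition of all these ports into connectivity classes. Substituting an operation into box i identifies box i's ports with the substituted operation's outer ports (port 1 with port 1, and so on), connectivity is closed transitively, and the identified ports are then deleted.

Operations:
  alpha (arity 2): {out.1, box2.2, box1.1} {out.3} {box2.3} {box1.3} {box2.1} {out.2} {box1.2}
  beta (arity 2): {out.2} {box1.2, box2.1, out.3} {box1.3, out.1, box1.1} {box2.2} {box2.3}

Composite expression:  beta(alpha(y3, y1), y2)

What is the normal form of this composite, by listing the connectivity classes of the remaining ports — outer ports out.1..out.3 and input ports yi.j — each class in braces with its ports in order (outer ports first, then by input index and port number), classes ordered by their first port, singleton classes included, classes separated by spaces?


Reachability decides: close wires over beta-identified ports.
alpha over (y3, y1) gives {out.1, y1.2, y3.1} {out.2} {out.3} {y1.1} {y1.3} {y3.2} {y3.3}, out.j being that stage's outer ports
beta over (y3, y1, y2) gives {out.1, y1.2, y3.1} {out.2} {out.3, y2.1} {y1.1} {y1.3} {y2.2} {y2.3} {y3.2} {y3.3}, out.j being that stage's outer ports

{out.1, y1.2, y3.1} {out.2} {out.3, y2.1} {y1.1} {y1.3} {y2.2} {y2.3} {y3.2} {y3.3}


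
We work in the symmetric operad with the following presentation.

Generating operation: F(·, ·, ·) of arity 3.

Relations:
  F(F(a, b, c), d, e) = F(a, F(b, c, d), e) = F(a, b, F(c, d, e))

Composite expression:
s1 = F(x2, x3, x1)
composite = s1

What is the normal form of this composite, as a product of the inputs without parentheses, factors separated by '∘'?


x2 ∘ x3 ∘ x1

Key point: F is associative — brackets drop, the x-order remains.
F(x2, x3, x1) reduces to x2 ∘ x3 ∘ x1


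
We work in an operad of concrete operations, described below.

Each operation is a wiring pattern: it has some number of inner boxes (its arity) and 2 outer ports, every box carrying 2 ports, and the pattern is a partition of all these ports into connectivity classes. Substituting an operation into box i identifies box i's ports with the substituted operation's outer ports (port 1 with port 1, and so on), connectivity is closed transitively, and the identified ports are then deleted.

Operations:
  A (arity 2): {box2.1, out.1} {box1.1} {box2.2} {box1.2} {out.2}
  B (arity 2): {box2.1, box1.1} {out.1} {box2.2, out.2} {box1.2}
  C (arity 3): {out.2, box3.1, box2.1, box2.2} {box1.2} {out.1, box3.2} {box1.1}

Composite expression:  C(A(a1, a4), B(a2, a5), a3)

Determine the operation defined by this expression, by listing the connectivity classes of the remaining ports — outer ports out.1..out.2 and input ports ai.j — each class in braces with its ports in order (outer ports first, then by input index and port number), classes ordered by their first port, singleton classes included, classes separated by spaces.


{out.1, a3.2} {out.2, a3.1, a5.2} {a1.1} {a1.2} {a2.1, a5.1} {a2.2} {a4.1} {a4.2}

Two ports join when wires chain via C-identified ports.
composing A on (a1, a4), with out.j its own outer ports: {out.1, a4.1} {out.2} {a1.1} {a1.2} {a4.2}
composing B on (a2, a5), with out.j its own outer ports: {out.1} {out.2, a5.2} {a2.1, a5.1} {a2.2}
composing C on (a1, a4, a2, a5, a3), with out.j its own outer ports: {out.1, a3.2} {out.2, a3.1, a5.2} {a1.1} {a1.2} {a2.1, a5.1} {a2.2} {a4.1} {a4.2}


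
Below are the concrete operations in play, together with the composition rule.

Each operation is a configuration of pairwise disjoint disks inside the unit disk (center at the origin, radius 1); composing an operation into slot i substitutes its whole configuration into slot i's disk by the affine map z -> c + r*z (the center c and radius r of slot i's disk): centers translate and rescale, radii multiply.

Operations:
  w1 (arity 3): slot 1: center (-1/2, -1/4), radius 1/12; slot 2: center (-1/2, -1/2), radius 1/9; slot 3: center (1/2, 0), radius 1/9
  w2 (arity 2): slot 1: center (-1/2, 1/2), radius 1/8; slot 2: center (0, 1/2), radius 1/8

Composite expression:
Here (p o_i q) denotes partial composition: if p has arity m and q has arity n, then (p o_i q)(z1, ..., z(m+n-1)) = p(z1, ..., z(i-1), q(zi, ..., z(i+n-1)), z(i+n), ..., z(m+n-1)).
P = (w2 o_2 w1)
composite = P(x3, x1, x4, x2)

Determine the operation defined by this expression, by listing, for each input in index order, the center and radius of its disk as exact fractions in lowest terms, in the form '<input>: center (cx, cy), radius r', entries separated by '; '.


Each x-disk chains the slot maps above it in w2; radii multiply.
input x3: composing its 1 substitution step yields center (-1/2, 1/2), radius 1/8
input x1: composing its 2 substitution steps yields center (-1/16, 15/32), radius 1/96
input x4: composing its 2 substitution steps yields center (-1/16, 7/16), radius 1/72
input x2: composing its 2 substitution steps yields center (1/16, 1/2), radius 1/72

x1: center (-1/16, 15/32), radius 1/96; x2: center (1/16, 1/2), radius 1/72; x3: center (-1/2, 1/2), radius 1/8; x4: center (-1/16, 7/16), radius 1/72


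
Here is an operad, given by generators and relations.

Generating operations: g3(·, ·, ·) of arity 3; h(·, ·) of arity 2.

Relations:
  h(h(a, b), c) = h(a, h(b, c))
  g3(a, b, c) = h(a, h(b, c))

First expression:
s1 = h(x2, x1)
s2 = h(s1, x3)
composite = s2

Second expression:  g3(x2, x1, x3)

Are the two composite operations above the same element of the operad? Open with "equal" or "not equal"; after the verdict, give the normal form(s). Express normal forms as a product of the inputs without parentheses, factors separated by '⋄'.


equal; the common form is x2 ⋄ x1 ⋄ x3

The first composite normalizes to x2 ⋄ x1 ⋄ x3
The second composite normalizes to x2 ⋄ x1 ⋄ x3
Both agree, so they are equal.


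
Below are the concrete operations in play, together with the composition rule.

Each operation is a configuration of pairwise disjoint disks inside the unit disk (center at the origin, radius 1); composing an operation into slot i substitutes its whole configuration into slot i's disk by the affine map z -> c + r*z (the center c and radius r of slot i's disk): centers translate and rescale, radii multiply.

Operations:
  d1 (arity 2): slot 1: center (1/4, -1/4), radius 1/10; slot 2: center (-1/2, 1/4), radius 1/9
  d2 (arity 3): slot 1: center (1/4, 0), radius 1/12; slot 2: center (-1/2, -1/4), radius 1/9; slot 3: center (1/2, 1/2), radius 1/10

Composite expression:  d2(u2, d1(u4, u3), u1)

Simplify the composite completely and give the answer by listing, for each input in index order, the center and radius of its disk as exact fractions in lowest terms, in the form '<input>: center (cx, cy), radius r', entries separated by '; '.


u1: center (1/2, 1/2), radius 1/10; u2: center (1/4, 0), radius 1/12; u3: center (-5/9, -2/9), radius 1/81; u4: center (-17/36, -5/18), radius 1/90

Nesting under d2 composes maps z -> c + r*z down each u-path.
input u2: composing its 1 substitution step yields center (1/4, 0), radius 1/12
input u4: composing its 2 substitution steps yields center (-17/36, -5/18), radius 1/90
input u3: composing its 2 substitution steps yields center (-5/9, -2/9), radius 1/81
input u1: composing its 1 substitution step yields center (1/2, 1/2), radius 1/10


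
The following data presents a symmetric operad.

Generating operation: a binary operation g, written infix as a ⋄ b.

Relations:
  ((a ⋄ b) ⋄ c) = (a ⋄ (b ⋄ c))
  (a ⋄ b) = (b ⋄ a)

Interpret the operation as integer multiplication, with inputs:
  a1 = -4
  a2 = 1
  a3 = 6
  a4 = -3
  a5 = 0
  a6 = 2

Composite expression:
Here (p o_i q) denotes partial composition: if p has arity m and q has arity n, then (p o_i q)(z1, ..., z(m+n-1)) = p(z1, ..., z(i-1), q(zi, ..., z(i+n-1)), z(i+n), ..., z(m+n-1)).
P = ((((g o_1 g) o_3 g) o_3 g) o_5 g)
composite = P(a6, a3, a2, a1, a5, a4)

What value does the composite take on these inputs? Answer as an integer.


(a6 ⋄ a3) = 12
(a2 ⋄ a1) = -4
(a5 ⋄ a4) = 0
((a2 ⋄ a1) ⋄ (a5 ⋄ a4)) = 0
((a6 ⋄ a3) ⋄ ((a2 ⋄ a1) ⋄ (a5 ⋄ a4))) = 0

0


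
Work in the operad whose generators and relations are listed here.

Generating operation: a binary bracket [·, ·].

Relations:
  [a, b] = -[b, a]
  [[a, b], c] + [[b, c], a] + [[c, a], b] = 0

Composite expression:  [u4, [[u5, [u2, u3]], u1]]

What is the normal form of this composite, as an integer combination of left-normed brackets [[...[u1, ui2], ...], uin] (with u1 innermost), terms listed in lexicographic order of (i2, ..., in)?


-[[[[u1, u2], u3], u5], u4] + [[[[u1, u3], u2], u5], u4] + [[[[u1, u5], u2], u3], u4] - [[[[u1, u5], u3], u2], u4]

A multilinear Lie element is pinned by u1-initial words (u1 innermost).
Composite bracket: [u4, [[u5, [u2, u3]], u1]]
The bracket unfolds into 16 signed words via [a, b] = ab - ba (2^4 = 16).
Keep just the words that open with u1:
  sign of u1u2u3u5u4 is -1, so it contributes -[[[[u1, u2], u3], u5], u4]
  sign of u1u3u2u5u4 is +1, so it contributes +[[[[u1, u3], u2], u5], u4]
  sign of u1u5u2u3u4 is +1, so it contributes +[[[[u1, u5], u2], u3], u4]
  sign of u1u5u3u2u4 is -1, so it contributes -[[[[u1, u5], u3], u2], u4]


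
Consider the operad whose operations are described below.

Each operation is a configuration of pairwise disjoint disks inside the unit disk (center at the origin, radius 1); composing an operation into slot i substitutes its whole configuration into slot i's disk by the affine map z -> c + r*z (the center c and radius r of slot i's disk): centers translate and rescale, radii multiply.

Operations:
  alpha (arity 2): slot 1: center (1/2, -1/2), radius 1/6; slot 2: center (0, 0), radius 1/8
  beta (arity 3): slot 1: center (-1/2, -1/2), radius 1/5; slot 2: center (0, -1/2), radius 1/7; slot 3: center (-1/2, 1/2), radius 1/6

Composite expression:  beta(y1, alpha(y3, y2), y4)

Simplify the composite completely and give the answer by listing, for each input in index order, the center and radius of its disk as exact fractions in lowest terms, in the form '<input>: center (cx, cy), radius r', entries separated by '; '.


y1: center (-1/2, -1/2), radius 1/5; y2: center (0, -1/2), radius 1/56; y3: center (1/14, -4/7), radius 1/42; y4: center (-1/2, 1/2), radius 1/6

Affine substitution under beta: radii multiply and y-centers shift.
for y1, the 1-step affine chain lands on center (-1/2, -1/2), radius 1/5
for y3, the 2-step affine chain lands on center (1/14, -4/7), radius 1/42
for y2, the 2-step affine chain lands on center (0, -1/2), radius 1/56
for y4, the 1-step affine chain lands on center (-1/2, 1/2), radius 1/6


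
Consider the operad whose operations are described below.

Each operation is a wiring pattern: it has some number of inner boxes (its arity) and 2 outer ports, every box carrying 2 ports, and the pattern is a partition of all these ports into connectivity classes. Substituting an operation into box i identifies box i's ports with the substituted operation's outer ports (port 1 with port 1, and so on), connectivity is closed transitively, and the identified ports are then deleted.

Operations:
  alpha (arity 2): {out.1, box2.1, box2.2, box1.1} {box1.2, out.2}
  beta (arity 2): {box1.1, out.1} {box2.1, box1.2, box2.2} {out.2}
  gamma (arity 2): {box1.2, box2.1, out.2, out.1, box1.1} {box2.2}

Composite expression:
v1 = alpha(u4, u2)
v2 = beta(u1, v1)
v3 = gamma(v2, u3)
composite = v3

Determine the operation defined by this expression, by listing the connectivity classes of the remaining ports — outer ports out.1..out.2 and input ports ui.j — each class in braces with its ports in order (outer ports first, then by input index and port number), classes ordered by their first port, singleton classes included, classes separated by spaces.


{out.1, out.2, u1.1, u3.1} {u1.2, u2.1, u2.2, u4.1, u4.2} {u3.2}

Treat the ports identified at gamma as solder joints: merge, then drop.
composing alpha on (u4, u2), with out.j its own outer ports: {out.1, u2.1, u2.2, u4.1} {out.2, u4.2}
composing beta on (u1, u4, u2), with out.j its own outer ports: {out.1, u1.1} {out.2} {u1.2, u2.1, u2.2, u4.1, u4.2}
composing gamma on (u1, u4, u2, u3), with out.j its own outer ports: {out.1, out.2, u1.1, u3.1} {u1.2, u2.1, u2.2, u4.1, u4.2} {u3.2}


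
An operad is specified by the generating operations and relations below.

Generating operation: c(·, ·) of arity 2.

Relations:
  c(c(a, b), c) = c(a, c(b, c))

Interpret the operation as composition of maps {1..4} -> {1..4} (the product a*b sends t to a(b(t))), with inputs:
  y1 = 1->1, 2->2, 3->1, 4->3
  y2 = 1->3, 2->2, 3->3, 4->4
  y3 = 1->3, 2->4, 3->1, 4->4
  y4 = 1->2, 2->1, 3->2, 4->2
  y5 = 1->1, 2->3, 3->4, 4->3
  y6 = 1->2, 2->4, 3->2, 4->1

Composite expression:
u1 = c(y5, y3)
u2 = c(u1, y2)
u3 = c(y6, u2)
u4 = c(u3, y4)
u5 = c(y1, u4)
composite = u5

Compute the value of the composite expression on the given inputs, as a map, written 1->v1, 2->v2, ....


c(y5, y3) = 1->4, 2->3, 3->1, 4->3
c(c(y5, y3), y2) = 1->1, 2->3, 3->1, 4->3
c(y6, c(c(y5, y3), y2)) = 1->2, 2->2, 3->2, 4->2
c(c(y6, c(c(y5, y3), y2)), y4) = 1->2, 2->2, 3->2, 4->2
c(y1, c(c(y6, c(c(y5, y3), y2)), y4)) = 1->2, 2->2, 3->2, 4->2

1->2, 2->2, 3->2, 4->2


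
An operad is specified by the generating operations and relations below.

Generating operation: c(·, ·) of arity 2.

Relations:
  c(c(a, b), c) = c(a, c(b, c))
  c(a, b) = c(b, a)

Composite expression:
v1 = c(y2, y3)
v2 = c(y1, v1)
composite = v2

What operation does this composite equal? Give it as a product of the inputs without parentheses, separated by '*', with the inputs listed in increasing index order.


y1 * y2 * y3

Reordering under c is free, so list the y-inputs canonically.
c(y2, y3) flattens to y2 * y3
c(y1, c(y2, y3)) flattens to y1 * y2 * y3
sorting the factors by input index: y1 * y2 * y3


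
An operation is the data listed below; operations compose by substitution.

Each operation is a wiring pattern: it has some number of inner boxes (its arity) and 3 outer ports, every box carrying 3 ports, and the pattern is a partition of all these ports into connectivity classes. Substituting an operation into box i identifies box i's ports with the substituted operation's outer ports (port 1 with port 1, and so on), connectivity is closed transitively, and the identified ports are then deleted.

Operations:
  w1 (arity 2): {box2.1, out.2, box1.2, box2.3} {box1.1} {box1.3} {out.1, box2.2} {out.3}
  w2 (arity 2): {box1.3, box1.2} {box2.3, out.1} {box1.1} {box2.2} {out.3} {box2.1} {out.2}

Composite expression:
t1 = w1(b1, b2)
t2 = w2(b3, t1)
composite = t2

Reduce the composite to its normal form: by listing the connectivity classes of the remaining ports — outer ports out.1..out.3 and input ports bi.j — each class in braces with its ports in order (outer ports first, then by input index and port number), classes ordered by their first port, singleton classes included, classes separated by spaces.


{out.1} {out.2} {out.3} {b1.1} {b1.2, b2.1, b2.3} {b1.3} {b2.2} {b3.1} {b3.2, b3.3}

Two ports join when wires chain via w2-identified ports.
the subtree at w1 composes to {out.1, b2.2} {out.2, b1.2, b2.1, b2.3} {out.3} {b1.1} {b1.3} on (b1, b2); out.j = own outer ports
the subtree at w2 composes to {out.1} {out.2} {out.3} {b1.1} {b1.2, b2.1, b2.3} {b1.3} {b2.2} {b3.1} {b3.2, b3.3} on (b3, b1, b2); out.j = own outer ports


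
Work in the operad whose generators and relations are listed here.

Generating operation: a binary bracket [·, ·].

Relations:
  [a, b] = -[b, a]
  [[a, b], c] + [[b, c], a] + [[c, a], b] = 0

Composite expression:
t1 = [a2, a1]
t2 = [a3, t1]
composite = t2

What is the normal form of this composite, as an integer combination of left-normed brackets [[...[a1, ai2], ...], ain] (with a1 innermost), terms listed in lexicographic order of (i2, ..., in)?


[[a1, a2], a3]

Expand each bracket as ab - ba; the a1-initial words give the coefficients.
Composite bracket: [a3, [a2, a1]]
Under [a, b] = ab - ba we get 4 signed associative words (2^2 = 4).
The a1-initial words carry the normal form:
  sign of a1a2a3 is +1, so it contributes +[[a1, a2], a3]


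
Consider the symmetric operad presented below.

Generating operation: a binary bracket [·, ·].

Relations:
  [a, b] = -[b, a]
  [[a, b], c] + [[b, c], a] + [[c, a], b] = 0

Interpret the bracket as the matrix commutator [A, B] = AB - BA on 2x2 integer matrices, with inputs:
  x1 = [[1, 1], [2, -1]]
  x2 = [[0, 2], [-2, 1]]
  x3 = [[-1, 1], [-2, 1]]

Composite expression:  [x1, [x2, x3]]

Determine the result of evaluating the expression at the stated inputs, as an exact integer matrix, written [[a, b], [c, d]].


[[-4, 10], [-12, 4]]

[x2, x3] = [[-2, 3], [2, 2]]
[x1, [x2, x3]] = [[-4, 10], [-12, 4]]


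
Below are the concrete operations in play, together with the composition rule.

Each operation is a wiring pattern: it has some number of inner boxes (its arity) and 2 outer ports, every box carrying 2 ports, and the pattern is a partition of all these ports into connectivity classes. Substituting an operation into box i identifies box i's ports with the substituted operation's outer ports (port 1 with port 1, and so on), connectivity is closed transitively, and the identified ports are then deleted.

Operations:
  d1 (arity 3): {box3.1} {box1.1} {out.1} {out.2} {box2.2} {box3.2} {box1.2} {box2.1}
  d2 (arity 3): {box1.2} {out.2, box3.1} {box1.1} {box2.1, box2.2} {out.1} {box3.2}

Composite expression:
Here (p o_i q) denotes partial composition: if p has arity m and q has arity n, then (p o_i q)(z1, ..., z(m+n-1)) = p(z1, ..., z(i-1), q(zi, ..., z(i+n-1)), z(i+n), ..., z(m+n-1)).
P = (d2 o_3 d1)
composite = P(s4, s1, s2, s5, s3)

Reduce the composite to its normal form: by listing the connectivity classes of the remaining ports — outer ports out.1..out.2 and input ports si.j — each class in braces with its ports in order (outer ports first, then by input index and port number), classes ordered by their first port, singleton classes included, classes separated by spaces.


Substituting into d2 glues patterns; closure does the rest.
stage d1: inputs (s2, s5, s3), connectivity {out.1} {out.2} {s2.1} {s2.2} {s3.1} {s3.2} {s5.1} {s5.2}, out.j its boundary
stage d2: inputs (s4, s1, s2, s5, s3), connectivity {out.1} {out.2} {s1.1, s1.2} {s2.1} {s2.2} {s3.1} {s3.2} {s4.1} {s4.2} {s5.1} {s5.2}, out.j its boundary

{out.1} {out.2} {s1.1, s1.2} {s2.1} {s2.2} {s3.1} {s3.2} {s4.1} {s4.2} {s5.1} {s5.2}


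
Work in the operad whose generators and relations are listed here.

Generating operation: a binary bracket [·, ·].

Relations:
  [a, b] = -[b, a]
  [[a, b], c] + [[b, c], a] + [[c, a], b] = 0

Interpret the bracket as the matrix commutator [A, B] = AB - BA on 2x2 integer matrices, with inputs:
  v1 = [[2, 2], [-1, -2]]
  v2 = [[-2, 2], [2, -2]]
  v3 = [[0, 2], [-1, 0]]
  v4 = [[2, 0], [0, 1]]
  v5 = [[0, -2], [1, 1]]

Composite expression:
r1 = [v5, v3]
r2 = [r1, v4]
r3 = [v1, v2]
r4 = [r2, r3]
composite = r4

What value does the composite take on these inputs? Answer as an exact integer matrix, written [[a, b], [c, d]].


[[-8, -24], [-12, 8]]

[v5, v3] = [[0, -2], [-1, 0]]
[[v5, v3], v4] = [[0, 2], [-1, 0]]
[v1, v2] = [[6, 8], [-8, -6]]
[[[v5, v3], v4], [v1, v2]] = [[-8, -24], [-12, 8]]


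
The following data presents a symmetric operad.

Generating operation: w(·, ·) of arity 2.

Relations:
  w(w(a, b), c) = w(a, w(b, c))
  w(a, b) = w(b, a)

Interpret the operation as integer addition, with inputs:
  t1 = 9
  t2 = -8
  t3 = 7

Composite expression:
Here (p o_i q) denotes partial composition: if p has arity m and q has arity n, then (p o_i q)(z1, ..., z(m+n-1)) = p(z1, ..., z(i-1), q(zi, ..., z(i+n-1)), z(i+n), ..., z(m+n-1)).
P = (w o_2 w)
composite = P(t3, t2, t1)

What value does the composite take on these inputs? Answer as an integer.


8

w(t2, t1) = 1
w(t3, w(t2, t1)) = 8


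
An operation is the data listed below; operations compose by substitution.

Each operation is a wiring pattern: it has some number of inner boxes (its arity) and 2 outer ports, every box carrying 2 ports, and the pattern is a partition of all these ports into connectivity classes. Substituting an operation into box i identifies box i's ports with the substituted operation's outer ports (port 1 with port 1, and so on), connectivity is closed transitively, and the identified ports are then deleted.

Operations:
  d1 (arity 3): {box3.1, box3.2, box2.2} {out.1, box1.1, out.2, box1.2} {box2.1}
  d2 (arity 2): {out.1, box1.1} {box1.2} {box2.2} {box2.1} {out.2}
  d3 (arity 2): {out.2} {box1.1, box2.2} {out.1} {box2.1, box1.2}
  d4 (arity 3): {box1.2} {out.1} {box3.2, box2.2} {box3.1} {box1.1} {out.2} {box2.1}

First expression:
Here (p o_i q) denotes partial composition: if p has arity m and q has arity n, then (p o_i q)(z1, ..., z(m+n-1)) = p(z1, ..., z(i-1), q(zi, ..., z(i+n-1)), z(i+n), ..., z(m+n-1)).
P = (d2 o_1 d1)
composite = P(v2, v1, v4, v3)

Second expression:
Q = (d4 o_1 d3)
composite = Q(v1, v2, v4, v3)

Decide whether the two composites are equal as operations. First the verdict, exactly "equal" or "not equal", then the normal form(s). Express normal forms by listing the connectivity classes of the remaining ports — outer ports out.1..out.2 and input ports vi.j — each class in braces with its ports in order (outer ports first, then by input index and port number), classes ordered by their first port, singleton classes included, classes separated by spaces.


not equal — first {out.1, v2.1, v2.2} {out.2} {v1.1} {v1.2, v4.1, v4.2} {v3.1} {v3.2}, second {out.1} {out.2} {v1.1, v2.2} {v1.2, v2.1} {v3.1} {v3.2, v4.2} {v4.1}

In normal form, the first expression is {out.1, v2.1, v2.2} {out.2} {v1.1} {v1.2, v4.1, v4.2} {v3.1} {v3.2}
In normal form, the second expression is {out.1} {out.2} {v1.1, v2.2} {v1.2, v2.1} {v3.1} {v3.2, v4.2} {v4.1}
The normal forms differ: not equal.


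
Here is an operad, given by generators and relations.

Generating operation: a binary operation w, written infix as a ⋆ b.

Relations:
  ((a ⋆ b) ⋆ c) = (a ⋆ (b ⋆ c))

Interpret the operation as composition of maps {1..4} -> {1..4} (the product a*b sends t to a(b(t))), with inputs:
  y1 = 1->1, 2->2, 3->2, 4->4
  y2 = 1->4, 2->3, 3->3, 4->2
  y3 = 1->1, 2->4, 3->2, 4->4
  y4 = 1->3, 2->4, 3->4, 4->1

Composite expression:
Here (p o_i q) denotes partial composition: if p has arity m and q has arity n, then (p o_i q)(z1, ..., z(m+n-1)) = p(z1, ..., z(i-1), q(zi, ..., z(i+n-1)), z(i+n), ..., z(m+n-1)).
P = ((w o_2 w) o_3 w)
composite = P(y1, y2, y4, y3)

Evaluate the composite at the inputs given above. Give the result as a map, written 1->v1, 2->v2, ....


(y4 ⋆ y3) = 1->3, 2->1, 3->4, 4->1
(y2 ⋆ (y4 ⋆ y3)) = 1->3, 2->4, 3->2, 4->4
(y1 ⋆ (y2 ⋆ (y4 ⋆ y3))) = 1->2, 2->4, 3->2, 4->4

1->2, 2->4, 3->2, 4->4


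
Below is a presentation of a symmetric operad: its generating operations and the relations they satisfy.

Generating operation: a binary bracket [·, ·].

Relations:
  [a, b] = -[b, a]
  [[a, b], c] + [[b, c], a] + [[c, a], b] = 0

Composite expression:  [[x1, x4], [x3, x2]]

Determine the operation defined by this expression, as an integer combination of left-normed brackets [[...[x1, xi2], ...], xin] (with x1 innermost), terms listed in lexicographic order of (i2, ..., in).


-[[[x1, x4], x2], x3] + [[[x1, x4], x3], x2]


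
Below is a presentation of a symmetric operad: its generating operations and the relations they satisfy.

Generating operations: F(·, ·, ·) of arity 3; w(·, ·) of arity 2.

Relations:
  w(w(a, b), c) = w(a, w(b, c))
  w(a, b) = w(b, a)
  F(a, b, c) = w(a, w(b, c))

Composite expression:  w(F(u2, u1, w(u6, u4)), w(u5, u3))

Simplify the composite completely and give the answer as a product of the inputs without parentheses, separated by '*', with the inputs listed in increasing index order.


Any arrangement under w is one operation, so sort the u-inputs.
w(u6, u4) spells out as u6 * u4
F(u2, u1, w(u6, u4)) spells out as u2 * u1 * u6 * u4
w(u5, u3) spells out as u5 * u3
w(F(u2, u1, w(u6, u4)), w(u5, u3)) spells out as u2 * u1 * u6 * u4 * u5 * u3
sorting the factors by input index: u1 * u2 * u3 * u4 * u5 * u6

u1 * u2 * u3 * u4 * u5 * u6


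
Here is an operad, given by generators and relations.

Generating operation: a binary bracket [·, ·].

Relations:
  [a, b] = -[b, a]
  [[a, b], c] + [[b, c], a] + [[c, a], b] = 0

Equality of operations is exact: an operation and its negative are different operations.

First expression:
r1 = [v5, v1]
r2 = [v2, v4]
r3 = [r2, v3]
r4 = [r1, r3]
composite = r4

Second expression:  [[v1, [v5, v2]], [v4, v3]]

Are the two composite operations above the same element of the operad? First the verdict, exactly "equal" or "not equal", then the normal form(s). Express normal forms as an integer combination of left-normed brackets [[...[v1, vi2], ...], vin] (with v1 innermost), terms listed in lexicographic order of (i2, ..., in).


not equal: they reduce to -[[[[v1, v5], v2], v4], v3] + [[[[v1, v5], v3], v2], v4] - [[[[v1, v5], v3], v4], v2] + [[[[v1, v5], v4], v2], v3] and [[[[v1, v2], v5], v3], v4] - [[[[v1, v2], v5], v4], v3] - [[[[v1, v5], v2], v3], v4] + [[[[v1, v5], v2], v4], v3]

The first expression, normalized: -[[[[v1, v5], v2], v4], v3] + [[[[v1, v5], v3], v2], v4] - [[[[v1, v5], v3], v4], v2] + [[[[v1, v5], v4], v2], v3]
The second expression, normalized: [[[[v1, v2], v5], v3], v4] - [[[[v1, v2], v5], v4], v3] - [[[[v1, v5], v2], v3], v4] + [[[[v1, v5], v2], v4], v3]
The forms do not match — not equal.


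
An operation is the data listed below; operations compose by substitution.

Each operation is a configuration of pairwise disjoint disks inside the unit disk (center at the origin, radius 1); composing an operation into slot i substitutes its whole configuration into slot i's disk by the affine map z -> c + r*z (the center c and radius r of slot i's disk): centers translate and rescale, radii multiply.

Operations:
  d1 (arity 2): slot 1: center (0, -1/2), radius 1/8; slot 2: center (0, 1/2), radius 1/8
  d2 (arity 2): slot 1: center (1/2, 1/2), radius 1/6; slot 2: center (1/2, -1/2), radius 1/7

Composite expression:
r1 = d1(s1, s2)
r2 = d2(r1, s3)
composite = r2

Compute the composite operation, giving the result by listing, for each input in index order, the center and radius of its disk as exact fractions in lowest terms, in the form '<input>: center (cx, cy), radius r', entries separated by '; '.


Follow each s-input down from d2: c' goes to c + r*c', radius to r*r'.
s1 passes through 2 substitutions, ending at center (1/2, 5/12), radius 1/48
s2 passes through 2 substitutions, ending at center (1/2, 7/12), radius 1/48
s3 passes through 1 substitution, ending at center (1/2, -1/2), radius 1/7

s1: center (1/2, 5/12), radius 1/48; s2: center (1/2, 7/12), radius 1/48; s3: center (1/2, -1/2), radius 1/7


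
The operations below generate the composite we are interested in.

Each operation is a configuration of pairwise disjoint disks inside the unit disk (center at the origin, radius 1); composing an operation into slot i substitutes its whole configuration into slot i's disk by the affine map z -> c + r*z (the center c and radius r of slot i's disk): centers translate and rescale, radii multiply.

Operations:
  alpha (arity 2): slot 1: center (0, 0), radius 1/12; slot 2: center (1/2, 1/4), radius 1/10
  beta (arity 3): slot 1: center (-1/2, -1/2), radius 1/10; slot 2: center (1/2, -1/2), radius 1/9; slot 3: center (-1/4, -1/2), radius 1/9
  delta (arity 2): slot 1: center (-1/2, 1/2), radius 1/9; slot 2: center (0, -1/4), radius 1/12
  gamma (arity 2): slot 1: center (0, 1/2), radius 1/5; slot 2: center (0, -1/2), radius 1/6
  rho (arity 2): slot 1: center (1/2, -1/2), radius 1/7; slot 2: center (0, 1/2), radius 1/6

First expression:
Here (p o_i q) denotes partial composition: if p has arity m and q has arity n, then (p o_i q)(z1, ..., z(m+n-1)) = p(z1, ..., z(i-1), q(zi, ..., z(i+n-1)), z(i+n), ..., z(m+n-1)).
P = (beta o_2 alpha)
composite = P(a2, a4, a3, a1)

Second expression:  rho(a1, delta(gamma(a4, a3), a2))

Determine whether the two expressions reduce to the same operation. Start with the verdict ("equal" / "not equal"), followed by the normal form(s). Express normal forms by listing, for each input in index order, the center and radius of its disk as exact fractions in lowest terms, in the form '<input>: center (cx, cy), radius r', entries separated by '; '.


not equal; the first gives a1: center (-1/4, -1/2), radius 1/9; a2: center (-1/2, -1/2), radius 1/10; a3: center (5/9, -17/36), radius 1/90; a4: center (1/2, -1/2), radius 1/108 and the second a1: center (1/2, -1/2), radius 1/7; a2: center (0, 11/24), radius 1/72; a3: center (-1/12, 31/54), radius 1/324; a4: center (-1/12, 16/27), radius 1/270

The first expression, normalized: a1: center (-1/4, -1/2), radius 1/9; a2: center (-1/2, -1/2), radius 1/10; a3: center (5/9, -17/36), radius 1/90; a4: center (1/2, -1/2), radius 1/108
The second expression, normalized: a1: center (1/2, -1/2), radius 1/7; a2: center (0, 11/24), radius 1/72; a3: center (-1/12, 31/54), radius 1/324; a4: center (-1/12, 16/27), radius 1/270
They disagree, so not equal.


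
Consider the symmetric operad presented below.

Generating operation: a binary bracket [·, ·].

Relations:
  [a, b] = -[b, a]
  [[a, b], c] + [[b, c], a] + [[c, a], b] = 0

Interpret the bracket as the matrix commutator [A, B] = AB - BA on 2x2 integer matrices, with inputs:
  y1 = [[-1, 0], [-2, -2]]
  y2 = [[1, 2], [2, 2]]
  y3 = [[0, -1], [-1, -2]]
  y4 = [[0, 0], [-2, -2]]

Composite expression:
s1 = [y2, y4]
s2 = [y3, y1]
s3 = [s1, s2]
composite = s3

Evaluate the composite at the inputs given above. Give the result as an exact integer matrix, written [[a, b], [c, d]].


[[-14, 8], [32, 14]]


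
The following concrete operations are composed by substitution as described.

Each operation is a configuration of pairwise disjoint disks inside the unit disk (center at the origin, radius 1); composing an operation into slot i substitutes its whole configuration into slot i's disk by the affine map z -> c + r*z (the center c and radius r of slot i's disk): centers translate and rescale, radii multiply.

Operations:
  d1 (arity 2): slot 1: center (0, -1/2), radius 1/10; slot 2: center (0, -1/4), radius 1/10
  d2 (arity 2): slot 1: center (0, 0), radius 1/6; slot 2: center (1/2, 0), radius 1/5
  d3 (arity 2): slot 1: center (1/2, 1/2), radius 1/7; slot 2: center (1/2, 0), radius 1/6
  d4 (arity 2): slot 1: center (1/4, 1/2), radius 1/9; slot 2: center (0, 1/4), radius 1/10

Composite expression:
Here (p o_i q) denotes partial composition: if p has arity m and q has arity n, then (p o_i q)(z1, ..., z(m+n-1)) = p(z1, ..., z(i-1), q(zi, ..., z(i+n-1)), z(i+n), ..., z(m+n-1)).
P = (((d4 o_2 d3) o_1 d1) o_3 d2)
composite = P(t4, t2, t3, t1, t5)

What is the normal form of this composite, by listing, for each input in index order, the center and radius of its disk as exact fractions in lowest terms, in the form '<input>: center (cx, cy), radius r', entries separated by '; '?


t1: center (2/35, 3/10), radius 1/350; t2: center (1/4, 17/36), radius 1/90; t3: center (1/20, 3/10), radius 1/420; t4: center (1/4, 4/9), radius 1/90; t5: center (1/20, 1/4), radius 1/60

Follow each t-input down from d4: c' goes to c + r*c', radius to r*r'.
for t4, the 2-step affine chain lands on center (1/4, 4/9), radius 1/90
for t2, the 2-step affine chain lands on center (1/4, 17/36), radius 1/90
for t3, the 3-step affine chain lands on center (1/20, 3/10), radius 1/420
for t1, the 3-step affine chain lands on center (2/35, 3/10), radius 1/350
for t5, the 2-step affine chain lands on center (1/20, 1/4), radius 1/60


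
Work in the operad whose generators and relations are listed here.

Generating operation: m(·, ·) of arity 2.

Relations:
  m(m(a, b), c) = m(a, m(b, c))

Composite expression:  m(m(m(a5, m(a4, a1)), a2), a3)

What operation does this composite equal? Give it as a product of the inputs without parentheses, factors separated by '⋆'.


a5 ⋆ a4 ⋆ a1 ⋆ a2 ⋆ a3


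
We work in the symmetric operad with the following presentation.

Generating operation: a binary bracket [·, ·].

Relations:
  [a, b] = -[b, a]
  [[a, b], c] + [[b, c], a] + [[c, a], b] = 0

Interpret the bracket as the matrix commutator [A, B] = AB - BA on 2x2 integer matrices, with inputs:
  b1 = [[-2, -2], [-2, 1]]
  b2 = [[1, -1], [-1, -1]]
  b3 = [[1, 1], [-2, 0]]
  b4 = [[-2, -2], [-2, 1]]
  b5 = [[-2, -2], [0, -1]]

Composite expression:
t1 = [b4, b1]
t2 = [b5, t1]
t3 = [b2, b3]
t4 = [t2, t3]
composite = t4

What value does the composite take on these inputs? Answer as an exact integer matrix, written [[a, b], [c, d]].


[[0, 0], [0, 0]]

[b4, b1] = [[0, 0], [0, 0]]
[b5, [b4, b1]] = [[0, 0], [0, 0]]
[b2, b3] = [[3, 3], [3, -3]]
[[b5, [b4, b1]], [b2, b3]] = [[0, 0], [0, 0]]


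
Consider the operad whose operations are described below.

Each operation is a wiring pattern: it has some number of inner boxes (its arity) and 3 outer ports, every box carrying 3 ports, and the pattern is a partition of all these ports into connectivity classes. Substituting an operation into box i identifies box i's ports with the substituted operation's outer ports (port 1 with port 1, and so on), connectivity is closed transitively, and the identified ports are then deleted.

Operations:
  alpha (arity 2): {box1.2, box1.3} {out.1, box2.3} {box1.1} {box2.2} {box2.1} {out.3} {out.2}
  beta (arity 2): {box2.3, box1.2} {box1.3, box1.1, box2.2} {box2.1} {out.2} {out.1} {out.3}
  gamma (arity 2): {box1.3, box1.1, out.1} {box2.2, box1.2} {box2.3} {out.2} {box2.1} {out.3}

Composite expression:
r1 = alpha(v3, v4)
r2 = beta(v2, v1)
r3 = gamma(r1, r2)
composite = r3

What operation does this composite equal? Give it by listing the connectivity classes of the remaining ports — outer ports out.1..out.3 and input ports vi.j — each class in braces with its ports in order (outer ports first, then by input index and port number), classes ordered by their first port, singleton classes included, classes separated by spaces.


{out.1, v4.3} {out.2} {out.3} {v1.1} {v1.2, v2.1, v2.3} {v1.3, v2.2} {v3.1} {v3.2, v3.3} {v4.1} {v4.2}

Treat the ports identified at gamma as solder joints: merge, then drop.
through alpha, on inputs (v3, v4): {out.1, v4.3} {out.2} {out.3} {v3.1} {v3.2, v3.3} {v4.1} {v4.2} (out.j = stage outer ports)
through beta, on inputs (v2, v1): {out.1} {out.2} {out.3} {v1.1} {v1.2, v2.1, v2.3} {v1.3, v2.2} (out.j = stage outer ports)
through gamma, on inputs (v3, v4, v2, v1): {out.1, v4.3} {out.2} {out.3} {v1.1} {v1.2, v2.1, v2.3} {v1.3, v2.2} {v3.1} {v3.2, v3.3} {v4.1} {v4.2} (out.j = stage outer ports)


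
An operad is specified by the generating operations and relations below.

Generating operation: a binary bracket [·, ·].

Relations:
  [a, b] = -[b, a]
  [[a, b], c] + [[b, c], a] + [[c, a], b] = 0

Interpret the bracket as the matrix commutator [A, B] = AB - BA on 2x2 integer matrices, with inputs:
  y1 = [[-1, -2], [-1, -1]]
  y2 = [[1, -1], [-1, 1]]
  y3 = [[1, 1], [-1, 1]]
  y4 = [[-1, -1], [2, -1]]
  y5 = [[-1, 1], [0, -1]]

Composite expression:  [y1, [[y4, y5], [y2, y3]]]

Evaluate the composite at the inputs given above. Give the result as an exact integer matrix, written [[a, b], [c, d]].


[[0, 0], [0, 0]]

[y4, y5] = [[-2, 0], [0, 2]]
[y2, y3] = [[2, 0], [0, -2]]
[[y4, y5], [y2, y3]] = [[0, 0], [0, 0]]
[y1, [[y4, y5], [y2, y3]]] = [[0, 0], [0, 0]]


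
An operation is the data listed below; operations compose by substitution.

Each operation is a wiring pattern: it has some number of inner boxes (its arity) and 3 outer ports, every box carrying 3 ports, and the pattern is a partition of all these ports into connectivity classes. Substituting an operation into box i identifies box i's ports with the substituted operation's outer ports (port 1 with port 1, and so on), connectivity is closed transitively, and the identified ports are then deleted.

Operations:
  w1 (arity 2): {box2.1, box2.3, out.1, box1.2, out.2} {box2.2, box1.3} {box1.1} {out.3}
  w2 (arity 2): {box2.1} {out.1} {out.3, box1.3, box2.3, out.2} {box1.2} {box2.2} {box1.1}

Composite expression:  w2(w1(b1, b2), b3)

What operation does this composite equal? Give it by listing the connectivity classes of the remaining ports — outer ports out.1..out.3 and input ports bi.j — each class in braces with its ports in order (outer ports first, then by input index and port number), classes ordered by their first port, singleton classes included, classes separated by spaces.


{out.1} {out.2, out.3, b3.3} {b1.1} {b1.2, b2.1, b2.3} {b1.3, b2.2} {b3.1} {b3.2}

After gluing at w2, chains via deleted ports link the b-ports.
w1 over (b1, b2) gives {out.1, out.2, b1.2, b2.1, b2.3} {out.3} {b1.1} {b1.3, b2.2}, out.j being that stage's outer ports
w2 over (b1, b2, b3) gives {out.1} {out.2, out.3, b3.3} {b1.1} {b1.2, b2.1, b2.3} {b1.3, b2.2} {b3.1} {b3.2}, out.j being that stage's outer ports


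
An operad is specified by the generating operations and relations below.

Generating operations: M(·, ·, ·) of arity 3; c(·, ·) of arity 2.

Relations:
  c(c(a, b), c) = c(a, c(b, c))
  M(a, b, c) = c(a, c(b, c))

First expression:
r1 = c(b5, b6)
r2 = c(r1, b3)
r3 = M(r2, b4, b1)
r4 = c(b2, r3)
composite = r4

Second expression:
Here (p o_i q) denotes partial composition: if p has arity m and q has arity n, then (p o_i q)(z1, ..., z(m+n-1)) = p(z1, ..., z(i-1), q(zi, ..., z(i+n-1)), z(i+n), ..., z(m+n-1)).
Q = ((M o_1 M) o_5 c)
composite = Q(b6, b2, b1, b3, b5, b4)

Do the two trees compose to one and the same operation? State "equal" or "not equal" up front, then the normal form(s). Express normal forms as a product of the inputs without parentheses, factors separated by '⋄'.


Reducing the first expression gives b2 ⋄ b5 ⋄ b6 ⋄ b3 ⋄ b4 ⋄ b1
Reducing the second expression gives b6 ⋄ b2 ⋄ b1 ⋄ b3 ⋄ b5 ⋄ b4
Distinct normal forms: not equal.

not equal; first: b2 ⋄ b5 ⋄ b6 ⋄ b3 ⋄ b4 ⋄ b1; second: b6 ⋄ b2 ⋄ b1 ⋄ b3 ⋄ b5 ⋄ b4


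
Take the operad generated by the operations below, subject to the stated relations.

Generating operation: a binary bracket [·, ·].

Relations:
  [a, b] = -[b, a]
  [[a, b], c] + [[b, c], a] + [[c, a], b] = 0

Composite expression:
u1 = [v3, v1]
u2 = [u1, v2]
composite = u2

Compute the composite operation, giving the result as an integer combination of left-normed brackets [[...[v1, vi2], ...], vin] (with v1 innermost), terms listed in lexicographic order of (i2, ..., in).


-[[v1, v3], v2]

A multilinear Lie element is pinned by v1-initial words (v1 innermost).
Composite bracket: [[v3, v1], v2]
Each bracket splits as ab - ba, giving 4 signed words (2^2 = 4).
The v1-initial words carry the normal form:
  v1v3v2 (sign -1) contributes -[[v1, v3], v2]


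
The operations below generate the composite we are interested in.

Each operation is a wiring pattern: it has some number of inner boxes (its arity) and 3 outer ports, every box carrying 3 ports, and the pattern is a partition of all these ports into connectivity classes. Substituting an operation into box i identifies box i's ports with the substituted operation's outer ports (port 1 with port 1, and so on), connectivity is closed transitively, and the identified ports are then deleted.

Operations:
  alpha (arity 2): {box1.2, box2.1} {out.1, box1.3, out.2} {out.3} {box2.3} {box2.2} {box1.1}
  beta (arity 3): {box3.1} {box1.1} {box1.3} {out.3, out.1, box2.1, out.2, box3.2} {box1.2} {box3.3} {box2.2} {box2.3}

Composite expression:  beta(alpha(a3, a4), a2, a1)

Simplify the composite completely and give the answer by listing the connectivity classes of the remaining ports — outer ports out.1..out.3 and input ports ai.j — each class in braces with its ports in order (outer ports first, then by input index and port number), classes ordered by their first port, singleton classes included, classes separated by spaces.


{out.1, out.2, out.3, a1.2, a2.1} {a1.1} {a1.3} {a2.2} {a2.3} {a3.1} {a3.2, a4.1} {a3.3} {a4.2} {a4.3}

After gluing at beta, chains via deleted ports link the a-ports.
the subtree at alpha composes to {out.1, out.2, a3.3} {out.3} {a3.1} {a3.2, a4.1} {a4.2} {a4.3} on (a3, a4); out.j = own outer ports
the subtree at beta composes to {out.1, out.2, out.3, a1.2, a2.1} {a1.1} {a1.3} {a2.2} {a2.3} {a3.1} {a3.2, a4.1} {a3.3} {a4.2} {a4.3} on (a3, a4, a2, a1); out.j = own outer ports
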